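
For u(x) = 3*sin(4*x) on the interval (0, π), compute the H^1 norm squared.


||u||_{H^1(0,π)}^2 = 153*π/2

u'(x) = 12*cos(4*x).
Expand u² and (u')² and integrate term by term on (0, π), using: for integers n ≥ 1, ∫_0^π sin²(nx) dx = ∫_0^π cos²(nx) dx = π/2; for n ≠ n', ∫_0^π sin(nx)sin(n'x) dx = ∫_0^π cos(nx)cos(n'x) dx = 0; and by product-to-sum, ∫_0^π sin(nx)cos(n'x) dx = ½∫_0^π [sin((n+n')x) + sin((n−n')x)] dx, which is 0 when n+n' is even and 2n/(n²−n'²) when n+n' is odd (it need not vanish on (0, π)).
  u² squared terms: (3)²·∫sin(4x)² dx = 9·π/2 = 9*π/2.
  So ∫_0^π u² dx = 9*π/2.
  (u')² squared terms: (12)²·∫cos(4x)² dx = 144·π/2 = 72*π.
  So ∫_0^π (u')² dx = 72*π.
||u||_{H^1}^2 = (9*π/2) + (72*π) = 153*π/2.


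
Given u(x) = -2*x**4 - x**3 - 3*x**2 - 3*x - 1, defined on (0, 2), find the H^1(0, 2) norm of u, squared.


||u||_{H^1}^2 = 178432/45

The H^1 norm (squared) on an interval (0, L) is
  ||u||_{H^1}^2 = ∫_0^L u(x)^2 dx + ∫_0^L u'(x)^2 dx.
Compute u'(x) = -8*x**3 - 3*x**2 - 6*x - 3.
Then u(x)^2 = 4*x**8 + 4*x**7 + 13*x**6 + 18*x**5 + 19*x**4 + 20*x**3 + 15*x**2 + 6*x + 1 and u'(x)^2 = 64*x**6 + 48*x**5 + 105*x**4 + 84*x**3 + 54*x**2 + 36*x + 9.
Integrate each monomial from 0 to 2 using ∫_0^2 c·x^n dx = c·2^(n+1)/(n+1):
  ∫_0^2 u(x)^2 dx = ∫_0^2 (4*x^8 + 4*x^7 + 13*x^6 + 18*x^5 + 19*x^4 + 20*x^3 + 15*x^2 + 6*x + 1) dx. Term by term:
    ∫_0^2 4*x^8 dx = 2048/9;  ∫_0^2 4*x^7 dx = 128;  ∫_0^2 13*x^6 dx = 1664/7;
    ∫_0^2 18*x^5 dx = 192;  ∫_0^2 19*x^4 dx = 608/5;  ∫_0^2 20*x^3 dx = 80;
    ∫_0^2 15*x^2 dx = 40;  ∫_0^2 6*x dx = 12;  ∫_0^2 1 dx = 2.
  Sum: 2048/9 + 128 + 1664/7 + 192 + 608/5 + 80 + 40 + 12 + 2 = 327874/315.
  ∫_0^2 u'(x)^2 dx = ∫_0^2 (64*x^6 + 48*x^5 + 105*x^4 + 84*x^3 + 54*x^2 + 36*x + 9) dx. Term by term:
    ∫_0^2 64*x^6 dx = 8192/7;  ∫_0^2 48*x^5 dx = 512;  ∫_0^2 105*x^4 dx = 672;
    ∫_0^2 84*x^3 dx = 336;  ∫_0^2 54*x^2 dx = 144;  ∫_0^2 36*x dx = 72;
    ∫_0^2 9 dx = 18.
  Sum: 8192/7 + 512 + 672 + 336 + 144 + 72 + 18 = 20470/7.
Adding: ||u||_{H^1}^2 = 327874/315 + 20470/7 = 178432/45.


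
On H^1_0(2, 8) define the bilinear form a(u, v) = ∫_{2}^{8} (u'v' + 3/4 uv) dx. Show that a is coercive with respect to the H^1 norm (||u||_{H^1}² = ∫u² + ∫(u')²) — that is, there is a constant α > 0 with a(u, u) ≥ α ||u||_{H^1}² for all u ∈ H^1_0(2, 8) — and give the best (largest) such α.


α = (π^2 + 27)/(π^2 + 36)

Coercivity of a(·,·) on H^1_0(2, 8) means a(u, u) ≥ α ||u||_{H^1}² for every u ∈ H^1_0.
The interval has length L = 6, and Poincaré/coercivity depend only on L. Here a(u, u) = ∫(u')² + (3/4)·∫u².
Here 0 < c = 3/4 < 1. The condition a(u,u) ≥ α||u||_{H^1}² reads (1−α)∫(u')² ≥ (α−c)∫u². Any admissible α is ≤ 1 (rapidly oscillating u have ∫u²/∫(u')² → 0), and α = 1 would force 0 ≥ (1−c)∫u², impossible since c < 1; so 1−α > 0. By the sharp Poincaré inequality on H^1_0 of an interval of length L, ∫(u')² ≥ (π/L)²∫u² with equality for the first sine mode sin(π(x−x₀)/L) (x₀ the left endpoint), so the inequality holds for all u iff (1−α)(π/L)² ≥ α − c, i.e. α ≤ ((π/L)² + c)/((π/L)² + 1) = (1 + c(L/π)²)/(1 + (L/π)²). With (π/L)² = π^2/36 and c = 3/4, the largest admissible constant is α = ((π/L)² + c)/((π/L)² + 1).
Simplifying, α = (π^2 + 27)/(π^2 + 36).


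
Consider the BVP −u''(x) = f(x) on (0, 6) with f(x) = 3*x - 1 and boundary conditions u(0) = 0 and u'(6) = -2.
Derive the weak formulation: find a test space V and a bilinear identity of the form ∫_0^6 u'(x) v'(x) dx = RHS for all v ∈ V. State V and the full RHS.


V = {v ∈ H^1(0, 6) : v(0) = 0} (test functions vanish at x = 0 where u is specified); weak form: ∫_0^6 u'v' dx = ∫_0^6 (3*x - 1) v dx − 2·v(6) for all v ∈ V.

Multiply both sides by a test function v and integrate from 0 to 6:
  ∫_0^6 −u''(x) v(x) dx = ∫_0^6 f(x) v(x) dx.
Integrate the LHS by parts once:
  ∫_0^6 −u'' v dx = −[u'(x) v(x)]_0^6 + ∫_0^6 u'(x) v'(x) dx.
Thus ∫_0^6 u'(x) v'(x) dx = ∫_0^6 f(x) v(x) dx + [u'(x) v(x)]_0^6.
Choose V so that boundary terms are either known or forced to vanish.
Mixed BC: u(0) = 0 (Dirichlet) and u'(6) = -2 (Neumann). Define V = {v ∈ H^1(0, 6) : v(0) = 0}. Then [u' v]_0^6 = u'(6)·v(6) − u'(0)·0 = − 2·v(6).
Weak formulation: find u (satisfying any essential BC) such that ∫_0^6 u'(x) v'(x) dx = ∫_0^6 f v dx − 2·v(6) for all v ∈ V (Dirichlet at 0 absorbed into V; Neumann datum at x = 6 contributes the boundary term).
Substituting f(x) = 3*x - 1, the right-hand side is ∫_0^6 (3*x - 1) v dx − 2·v(6).


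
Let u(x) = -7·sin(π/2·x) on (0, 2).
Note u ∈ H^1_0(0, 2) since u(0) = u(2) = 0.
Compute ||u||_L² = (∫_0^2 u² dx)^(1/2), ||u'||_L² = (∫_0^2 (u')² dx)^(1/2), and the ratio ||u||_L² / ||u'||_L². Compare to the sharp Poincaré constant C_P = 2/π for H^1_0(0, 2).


||u||_L² / ||u'||_L² = 2/π = C_P.

u(x) = -7·sin(π/2·x), so u'(x) = -7*π*cos(π*x/2)/2.
Writing u(x) = A·sin(kπx/L) with A = -7 and k = 1, use ∫_0^L sin²(kπx/L) dx = L/2 and ∫_0^L cos²(kπx/L) dx = L/2.
u² = 49·sin²(π/2·x) and (u')² = 49*π^2/4·cos²(π/2·x), and each of sin², cos² integrates to L/2 = 1 over (0, 2).
∫_0^2 u² dx = 49, so ||u||_L² = 7.
∫_0^2 (u')² dx = 49*π^2/4, so ||u'||_L² = 7*π/2.
Ratio ||u||_L² / ||u'||_L² = 2/π.
Sharp Poincaré constant on H^1_0(0, 2) is C_P = L/π = 2/π, achieved by sin(π/2·x).
This is the k = 1 eigenfunction (up to amplitude), so the ratio equals the sharp Poincaré constant exactly.


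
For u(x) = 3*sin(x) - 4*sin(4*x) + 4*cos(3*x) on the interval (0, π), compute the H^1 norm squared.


||u||_{H^1(0,π)}^2 = -2560/7 + 225*π

u'(x) = -12*sin(3*x) + 3*cos(x) - 16*cos(4*x).
Expand u² and (u')² and integrate term by term on (0, π), using: for integers n ≥ 1, ∫_0^π sin²(nx) dx = ∫_0^π cos²(nx) dx = π/2; for n ≠ n', ∫_0^π sin(nx)sin(n'x) dx = ∫_0^π cos(nx)cos(n'x) dx = 0; and by product-to-sum, ∫_0^π sin(nx)cos(n'x) dx = ½∫_0^π [sin((n+n')x) + sin((n−n')x)] dx, which is 0 when n+n' is even and 2n/(n²−n'²) when n+n' is odd (it need not vanish on (0, π)).
  u² squared terms: (-4)²·∫sin(4x)² dx = 16·π/2 = 8*π;  (3)²·∫sin(x)² dx = 9·π/2 = 9*π/2;  (4)²·∫cos(3x)² dx = 16·π/2 = 8*π.
  u² cross terms: 2·(-4)·(3)·∫sin(4x)·sin(x) dx = -24·(0) = 0;  2·(-4)·(4)·∫sin(4x)·cos(3x) dx = -32·(8/7) = -256/7;  2·(3)·(4)·∫sin(x)·cos(3x) dx = 24·(0) = 0.
  So ∫_0^π u² dx = 8*π + 9*π/2 + 8*π + 0 − 256/7 + 0 = -256/7 + 41*π/2.
  (u')² squared terms: (-16)²·∫cos(4x)² dx = 256·π/2 = 128*π;  (-12)²·∫sin(3x)² dx = 144·π/2 = 72*π;  (3)²·∫cos(x)² dx = 9·π/2 = 9*π/2.
  (u')² cross terms: 2·(-16)·(-12)·∫cos(4x)·sin(3x) dx = 384·(-6/7) = -2304/7;  2·(-16)·(3)·∫cos(4x)·cos(x) dx = -96·(0) = 0;  2·(-12)·(3)·∫sin(3x)·cos(x) dx = -72·(0) = 0.
  So ∫_0^π (u')² dx = 128*π + 72*π + 9*π/2 − 2304/7 + 0 + 0 = -2304/7 + 409*π/2.
||u||_{H^1}^2 = (-256/7 + 41*π/2) + (-2304/7 + 409*π/2) = -2560/7 + 225*π.


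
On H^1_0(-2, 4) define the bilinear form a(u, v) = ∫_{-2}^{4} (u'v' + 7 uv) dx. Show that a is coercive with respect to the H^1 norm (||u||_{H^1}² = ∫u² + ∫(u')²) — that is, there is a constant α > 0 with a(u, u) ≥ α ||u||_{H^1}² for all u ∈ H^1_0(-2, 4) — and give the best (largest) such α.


α = 1

Coercivity of a(·,·) on H^1_0(-2, 4) means a(u, u) ≥ α ||u||_{H^1}² for every u ∈ H^1_0.
The interval has length L = 6, and Poincaré/coercivity depend only on L. Here a(u, u) = ∫(u')² + (7)·∫u².
Here c = 7 ≥ 1, so a(u,u) = ∫(u')² + c∫u² ≥ ∫(u')² + ∫u² = ||u||_{H^1}², i.e. α = 1 works. No larger α is possible: a(u,u) ≥ α||u||_{H^1}² means (1−α)∫(u')² ≥ (α−c)∫u², and for the modes u_n = sin(nπ(x−x₀)/L) (x₀ the left endpoint) one has ∫u_n²/∫(u_n')² = (L/(nπ))² → 0, so a(u_n,u_n)/||u_n||_{H^1}² → 1. Hence the optimal constant is α = 1.
Therefore α = 1.


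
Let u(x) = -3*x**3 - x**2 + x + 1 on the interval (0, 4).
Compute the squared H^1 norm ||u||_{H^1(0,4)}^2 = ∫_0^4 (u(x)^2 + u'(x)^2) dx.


||u||_{H^1}^2 = 1476648/35

The H^1 norm (squared) on an interval (0, L) is
  ||u||_{H^1}^2 = ∫_0^L u(x)^2 dx + ∫_0^L u'(x)^2 dx.
Compute u'(x) = -9*x**2 - 2*x + 1.
Then u(x)^2 = 9*x**6 + 6*x**5 - 5*x**4 - 8*x**3 - x**2 + 2*x + 1 and u'(x)^2 = 81*x**4 + 36*x**3 - 14*x**2 - 4*x + 1.
Integrate each monomial from 0 to 4 using ∫_0^4 c·x^n dx = c·4^(n+1)/(n+1):
  ∫_0^4 u(x)^2 dx = ∫_0^4 (9*x^6 + 6*x^5 - 5*x^4 - 8*x^3 - x^2 + 2*x + 1) dx. Term by term:
    ∫_0^4 9*x^6 dx = 147456/7;  ∫_0^4 6*x^5 dx = 4096;  ∫_0^4 -5*x^4 dx = -1024;
    ∫_0^4 -8*x^3 dx = -512;  ∫_0^4 -x^2 dx = -64/3;  ∫_0^4 2*x dx = 16;
    ∫_0^4 1 dx = 4.
  Sum: 147456/7 + 4096 − 1024 − 512 − 64/3 + 16 + 4 = 496100/21.
  ∫_0^4 u'(x)^2 dx = ∫_0^4 (81*x^4 + 36*x^3 - 14*x^2 - 4*x + 1) dx. Term by term:
    ∫_0^4 81*x^4 dx = 82944/5;  ∫_0^4 36*x^3 dx = 2304;  ∫_0^4 -14*x^2 dx = -896/3;
    ∫_0^4 -4*x dx = -32;  ∫_0^4 1 dx = 4.
  Sum: 82944/5 + 2304 − 896/3 − 32 + 4 = 278492/15.
Adding: ||u||_{H^1}^2 = 496100/21 + 278492/15 = 1476648/35.


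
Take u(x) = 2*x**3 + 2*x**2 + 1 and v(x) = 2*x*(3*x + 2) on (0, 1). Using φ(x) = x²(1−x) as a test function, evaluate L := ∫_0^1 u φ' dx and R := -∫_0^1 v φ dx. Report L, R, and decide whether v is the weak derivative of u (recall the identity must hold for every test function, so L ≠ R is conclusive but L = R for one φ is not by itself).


LHS = -2/5, RHS = -2/5. Yes, v = u' weakly.

u(x) = 2*x**3 + 2*x**2 + 1, classical derivative u'(x) = 6*x**2 + 4*x.
φ(x) = x²(1−x), so φ'(x) = x*(2 - 3*x).
Note φ(0) = φ(1) = 0, so the boundary term u·φ vanishes.
LHS = ∫_0^1 u(x) φ'(x) dx = ∫_0^1 (-6*x^5 - 2*x^4 + 4*x^3 - 3*x^2 + 2*x) dx. Term by term:
  ∫_0^1 -6*x^5 dx = -1;  ∫_0^1 -2*x^4 dx = -2/5;  ∫_0^1 4*x^3 dx = 1;
  ∫_0^1 -3*x^2 dx = -1;  ∫_0^1 2*x dx = 1.
Sum: -1 − 2/5 + 1 − 1 + 1 = -2/5.
So LHS = -2/5.
∫_0^1 v(x) φ(x) dx = ∫_0^1 (-6*x^5 + 2*x^4 + 4*x^3) dx. Term by term:
  ∫_0^1 -6*x^5 dx = -1;  ∫_0^1 2*x^4 dx = 2/5;  ∫_0^1 4*x^3 dx = 1.
Sum: -1 + 2/5 + 1 = 2/5.
So RHS = -∫_0^1 v(x) φ(x) dx = -2/5.
LHS = RHS, so the identity holds for this test φ.
Moreover u is smooth here and v(x) = u'(x) = 6*x**2 + 4*x pointwise, so the identity holds for every test function. Hence v is the weak derivative of u.


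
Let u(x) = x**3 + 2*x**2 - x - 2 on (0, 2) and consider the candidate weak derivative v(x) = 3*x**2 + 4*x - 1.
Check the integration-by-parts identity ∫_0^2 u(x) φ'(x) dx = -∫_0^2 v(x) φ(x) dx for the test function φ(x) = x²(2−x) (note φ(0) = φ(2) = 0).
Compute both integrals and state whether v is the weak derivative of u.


LHS = -172/15, RHS = -172/15. Yes, v = u' weakly.

u(x) = x**3 + 2*x**2 - x - 2, classical derivative u'(x) = 3*x**2 + 4*x - 1.
φ(x) = x²(2−x), so φ'(x) = x*(4 - 3*x).
Note φ(0) = φ(2) = 0, so the boundary term u·φ vanishes.
LHS = ∫_0^2 u(x) φ'(x) dx = ∫_0^2 (-3*x^5 - 2*x^4 + 11*x^3 + 2*x^2 - 8*x) dx. Term by term:
  ∫_0^2 -3*x^5 dx = -32;  ∫_0^2 -2*x^4 dx = -64/5;  ∫_0^2 11*x^3 dx = 44;
  ∫_0^2 2*x^2 dx = 16/3;  ∫_0^2 -8*x dx = -16.
Sum: -32 − 64/5 + 44 + 16/3 − 16 = -172/15.
So LHS = -172/15.
∫_0^2 v(x) φ(x) dx = ∫_0^2 (-3*x^5 + 2*x^4 + 9*x^3 - 2*x^2) dx. Term by term:
  ∫_0^2 -3*x^5 dx = -32;  ∫_0^2 2*x^4 dx = 64/5;  ∫_0^2 9*x^3 dx = 36;
  ∫_0^2 -2*x^2 dx = -16/3.
Sum: -32 + 64/5 + 36 − 16/3 = 172/15.
So RHS = -∫_0^2 v(x) φ(x) dx = -172/15.
LHS = RHS, so the identity holds for this test φ.
Moreover u is smooth here and v(x) = u'(x) = 3*x**2 + 4*x - 1 pointwise, so the identity holds for every test function. Hence v is the weak derivative of u.


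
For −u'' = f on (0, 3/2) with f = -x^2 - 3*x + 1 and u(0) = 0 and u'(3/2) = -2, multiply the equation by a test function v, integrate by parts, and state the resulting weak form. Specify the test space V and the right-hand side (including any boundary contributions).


V = {v ∈ H^1(0, 3/2) : v(0) = 0} (test functions vanish at x = 0 where u is specified); weak form: ∫_0^3/2 u'v' dx = ∫_0^3/2 (-x^2 - 3*x + 1) v dx − 2·v(3/2) for all v ∈ V.

Multiply both sides by a test function v and integrate from 0 to 3/2:
  ∫_0^3/2 −u''(x) v(x) dx = ∫_0^3/2 f(x) v(x) dx.
Integrate the LHS by parts once:
  ∫_0^3/2 −u'' v dx = −[u'(x) v(x)]_0^3/2 + ∫_0^3/2 u'(x) v'(x) dx.
Thus ∫_0^3/2 u'(x) v'(x) dx = ∫_0^3/2 f(x) v(x) dx + [u'(x) v(x)]_0^3/2.
Choose V so that boundary terms are either known or forced to vanish.
Mixed BC: u(0) = 0 (Dirichlet) and u'(3/2) = -2 (Neumann). Define V = {v ∈ H^1(0, 3/2) : v(0) = 0}. Then [u' v]_0^3/2 = u'(3/2)·v(3/2) − u'(0)·0 = − 2·v(3/2).
Weak formulation: find u (satisfying any essential BC) such that ∫_0^3/2 u'(x) v'(x) dx = ∫_0^3/2 f v dx − 2·v(3/2) for all v ∈ V (Dirichlet at 0 absorbed into V; Neumann datum at x = 3/2 contributes the boundary term).
Substituting f(x) = -x^2 - 3*x + 1, the right-hand side is ∫_0^3/2 (-x^2 - 3*x + 1) v dx − 2·v(3/2).


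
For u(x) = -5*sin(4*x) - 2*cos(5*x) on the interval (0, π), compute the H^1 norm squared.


||u||_{H^1(0,π)}^2 = -4160/9 + 529*π/2

u'(x) = 10*sin(5*x) - 20*cos(4*x).
Expand u² and (u')² and integrate term by term on (0, π), using: for integers n ≥ 1, ∫_0^π sin²(nx) dx = ∫_0^π cos²(nx) dx = π/2; for n ≠ n', ∫_0^π sin(nx)sin(n'x) dx = ∫_0^π cos(nx)cos(n'x) dx = 0; and by product-to-sum, ∫_0^π sin(nx)cos(n'x) dx = ½∫_0^π [sin((n+n')x) + sin((n−n')x)] dx, which is 0 when n+n' is even and 2n/(n²−n'²) when n+n' is odd (it need not vanish on (0, π)).
  u² squared terms: (-5)²·∫sin(4x)² dx = 25·π/2 = 25*π/2;  (-2)²·∫cos(5x)² dx = 4·π/2 = 2*π.
  u² cross terms: 2·(-5)·(-2)·∫sin(4x)·cos(5x) dx = 20·(-8/9) = -160/9.
  So ∫_0^π u² dx = 25*π/2 + 2*π − 160/9 = -160/9 + 29*π/2.
  (u')² squared terms: (-20)²·∫cos(4x)² dx = 400·π/2 = 200*π;  (10)²·∫sin(5x)² dx = 100·π/2 = 50*π.
  (u')² cross terms: 2·(-20)·(10)·∫cos(4x)·sin(5x) dx = -400·(10/9) = -4000/9.
  So ∫_0^π (u')² dx = 200*π + 50*π − 4000/9 = -4000/9 + 250*π.
||u||_{H^1}^2 = (-160/9 + 29*π/2) + (-4000/9 + 250*π) = -4160/9 + 529*π/2.


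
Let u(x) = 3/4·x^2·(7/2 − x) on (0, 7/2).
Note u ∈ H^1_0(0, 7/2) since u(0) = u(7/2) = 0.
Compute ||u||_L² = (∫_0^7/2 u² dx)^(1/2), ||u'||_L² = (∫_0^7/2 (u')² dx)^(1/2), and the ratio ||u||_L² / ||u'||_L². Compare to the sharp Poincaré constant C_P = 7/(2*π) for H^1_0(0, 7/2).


||u||_L² / ||u'||_L² = sqrt(14)/4 < C_P = 7/(2*π).

u(x) = 3/4·x^2·(7/2 − x), so u'(x) = 3*x*(7 - 3*x)/4.
u(x) = 3/4·x^2·(7/2 − x) vanishes at x = 0 and x = 7/2, so u ∈ H^1_0(0, 7/2). Differentiate via the product rule and integrate the resulting polynomials term by term.
  ∫_0^7/2 u² dx = ∫_0^7/2 (9*x^6/16 - 63*x^5/16 + 441*x^4/64) dx. Term by term:
    ∫_0^7/2 9*x^6/16 dx = 1058841/2048;  ∫_0^7/2 -63*x^5/16 dx = -2470629/2048;  ∫_0^7/2 441*x^4/64 dx = 7411887/10240.
  Sum: 1058841/2048 − 2470629/2048 + 7411887/10240 = 352947/10240.
  ∫_0^7/2 (u')² dx = ∫_0^7/2 (81*x^4/16 - 189*x^3/8 + 441*x^2/16) dx. Term by term:
    ∫_0^7/2 81*x^4/16 dx = 1361367/2560;  ∫_0^7/2 -189*x^3/8 dx = -453789/512;  ∫_0^7/2 441*x^2/16 dx = 50421/128.
  Sum: 1361367/2560 − 453789/512 + 50421/128 = 50421/1280.
∫_0^7/2 u² dx = 352947/10240, so ||u||_L² = 343*sqrt(30)/320.
∫_0^7/2 (u')² dx = 50421/1280, so ||u'||_L² = 49*sqrt(105)/80.
Ratio ||u||_L² / ||u'||_L² = sqrt(14)/4.
Sharp Poincaré constant on H^1_0(0, 7/2) is C_P = L/π = 7/(2*π), achieved by sin(2*π/7·x).
A polynomial bump cannot attain the sharp Poincaré constant (only the first sine eigenfunction does), so the ratio is strictly less than C_P, consistent with ||u||_L² ≤ C_P ||u'||_L².


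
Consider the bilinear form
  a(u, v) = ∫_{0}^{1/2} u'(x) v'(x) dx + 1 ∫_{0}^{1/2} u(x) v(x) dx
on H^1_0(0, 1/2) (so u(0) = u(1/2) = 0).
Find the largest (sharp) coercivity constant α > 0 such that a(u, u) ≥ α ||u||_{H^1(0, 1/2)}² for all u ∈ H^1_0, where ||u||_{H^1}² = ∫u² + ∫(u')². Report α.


α = 1

Coercivity of a(·,·) on H^1_0(0, 1/2) means a(u, u) ≥ α ||u||_{H^1}² for every u ∈ H^1_0.
The interval has length L = 1/2, and Poincaré/coercivity depend only on L. Here a(u, u) = ∫(u')² + (1)·∫u².
Here c = 1 ≥ 1, so a(u,u) = ∫(u')² + c∫u² ≥ ∫(u')² + ∫u² = ||u||_{H^1}², i.e. α = 1 works. No larger α is possible: a(u,u) ≥ α||u||_{H^1}² means (1−α)∫(u')² ≥ (α−c)∫u², and for the modes u_n = sin(nπ(x−x₀)/L) (x₀ the left endpoint) one has ∫u_n²/∫(u_n')² = (L/(nπ))² → 0, so a(u_n,u_n)/||u_n||_{H^1}² → 1. Hence the optimal constant is α = 1.
Therefore α = 1.


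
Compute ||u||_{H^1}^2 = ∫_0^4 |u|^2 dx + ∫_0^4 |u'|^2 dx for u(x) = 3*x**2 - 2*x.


||u||_{H^1}^2 = 26288/15

The H^1 norm (squared) on an interval (0, L) is
  ||u||_{H^1}^2 = ∫_0^L u(x)^2 dx + ∫_0^L u'(x)^2 dx.
Compute u'(x) = 6*x - 2.
Then u(x)^2 = 9*x**4 - 12*x**3 + 4*x**2 and u'(x)^2 = 36*x**2 - 24*x + 4.
Integrate each monomial from 0 to 4 using ∫_0^4 c·x^n dx = c·4^(n+1)/(n+1):
  ∫_0^4 u(x)^2 dx = ∫_0^4 (9*x^4 - 12*x^3 + 4*x^2) dx. Term by term:
    ∫_0^4 9*x^4 dx = 9216/5;  ∫_0^4 -12*x^3 dx = -768;  ∫_0^4 4*x^2 dx = 256/3.
  Sum: 9216/5 − 768 + 256/3 = 17408/15.
  ∫_0^4 u'(x)^2 dx = ∫_0^4 (36*x^2 - 24*x + 4) dx. Term by term:
    ∫_0^4 36*x^2 dx = 768;  ∫_0^4 -24*x dx = -192;  ∫_0^4 4 dx = 16.
  Sum: 768 − 192 + 16 = 592.
Adding: ||u||_{H^1}^2 = 17408/15 + 592 = 26288/15.


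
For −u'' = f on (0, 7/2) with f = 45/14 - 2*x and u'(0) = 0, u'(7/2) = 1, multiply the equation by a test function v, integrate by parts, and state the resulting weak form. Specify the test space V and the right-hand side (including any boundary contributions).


V = H^1(0, 7/2) (v unrestricted at boundary; u is determined up to an additive constant); weak form: ∫_0^7/2 u'v' dx = ∫_0^7/2 (45/14 - 2*x) v dx + v(7/2) for all v ∈ V.

Multiply both sides by a test function v and integrate from 0 to 7/2:
  ∫_0^7/2 −u''(x) v(x) dx = ∫_0^7/2 f(x) v(x) dx.
Integrate the LHS by parts once:
  ∫_0^7/2 −u'' v dx = −[u'(x) v(x)]_0^7/2 + ∫_0^7/2 u'(x) v'(x) dx.
Thus ∫_0^7/2 u'(x) v'(x) dx = ∫_0^7/2 f(x) v(x) dx + [u'(x) v(x)]_0^7/2.
Choose V so that boundary terms are either known or forced to vanish.
u has inhomogeneous Neumann u'(0) = 0, u'(7/2) = 1. [u' v]_0^7/2 = (1)·v(7/2) − (0)·v(0) = v(7/2). Take V = H^1(0, 7/2); boundary term becomes part of RHS.
Weak formulation: find u (satisfying any essential BC) such that ∫_0^7/2 u'(x) v'(x) dx = ∫_0^7/2 f v dx + v(7/2) for all v ∈ V (Neumann data are natural BCs: they enter the RHS as boundary terms).
Substituting f(x) = 45/14 - 2*x, the right-hand side is ∫_0^7/2 (45/14 - 2*x) v dx + v(7/2).
Compatibility check (pure Neumann): taking v ≡ 1 ∈ V gives 0 = ∫_0^7/2 f dx + (1) − (0), i.e. ∫_0^7/2 f dx must equal u'(0) − u'(7/2) = -1. Indeed ∫_0^7/2 (45/14 - 2*x) dx = -1, so the data are compatible. The solution is then unique only up to an additive constant (fix it e.g. by requiring ∫_0^7/2 u dx = 0).


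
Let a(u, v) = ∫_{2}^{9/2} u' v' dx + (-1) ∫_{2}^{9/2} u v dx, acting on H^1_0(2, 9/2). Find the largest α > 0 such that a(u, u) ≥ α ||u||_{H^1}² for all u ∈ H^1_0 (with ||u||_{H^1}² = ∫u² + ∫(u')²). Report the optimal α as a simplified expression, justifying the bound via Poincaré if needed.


α = (-25 + 4*π^2)/(25 + 4*π^2)

Coercivity of a(·,·) on H^1_0(2, 9/2) means a(u, u) ≥ α ||u||_{H^1}² for every u ∈ H^1_0.
The interval has length L = 5/2, and Poincaré/coercivity depend only on L. Here a(u, u) = ∫(u')² + (-1)·∫u².
Here c = -1 < 0 with |c| < (π/L)² = 4*π^2/25, so coercivity still holds. The condition a(u,u) ≥ α||u||_{H^1}² reads (1−α)∫(u')² ≥ (α−c)∫u². Any admissible α is ≤ 1 (rapidly oscillating u have ∫u²/∫(u')² → 0), and α = 1 would force 0 ≥ (1−c)∫u², impossible since c < 1; so 1−α > 0. By the sharp Poincaré inequality on H^1_0 of an interval of length L, ∫(u')² ≥ (π/L)²∫u² with equality for the first sine mode sin(π(x−x₀)/L) (x₀ the left endpoint), so the inequality holds for all u iff (1−α)(π/L)² ≥ α − c, i.e. α ≤ ((π/L)² + c)/((π/L)² + 1) = (1 + c(L/π)²)/(1 + (L/π)²). (Direct route, valid since c ≤ 0: Poincaré gives c∫u² ≥ c(L/π)²∫(u')², so a(u,u) ≥ (1 + c(L/π)²)∫(u')², while ||u||_{H^1}² ≤ (1 + (L/π)²)∫(u')²; dividing yields the same α.) With (π/L)² = 4*π^2/25 and c = -1, the largest admissible constant is α = ((π/L)² + c)/((π/L)² + 1).
Simplifying, α = (-25 + 4*π^2)/(25 + 4*π^2).


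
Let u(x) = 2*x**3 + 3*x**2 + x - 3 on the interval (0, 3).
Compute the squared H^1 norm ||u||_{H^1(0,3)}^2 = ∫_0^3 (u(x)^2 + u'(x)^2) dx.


||u||_{H^1}^2 = 473313/70

The H^1 norm (squared) on an interval (0, L) is
  ||u||_{H^1}^2 = ∫_0^L u(x)^2 dx + ∫_0^L u'(x)^2 dx.
Compute u'(x) = 6*x**2 + 6*x + 1.
Then u(x)^2 = 4*x**6 + 12*x**5 + 13*x**4 - 6*x**3 - 17*x**2 - 6*x + 9 and u'(x)^2 = 36*x**4 + 72*x**3 + 48*x**2 + 12*x + 1.
Integrate each monomial from 0 to 3 using ∫_0^3 c·x^n dx = c·3^(n+1)/(n+1):
  ∫_0^3 u(x)^2 dx = ∫_0^3 (4*x^6 + 12*x^5 + 13*x^4 - 6*x^3 - 17*x^2 - 6*x + 9) dx. Term by term:
    ∫_0^3 4*x^6 dx = 8748/7;  ∫_0^3 12*x^5 dx = 1458;  ∫_0^3 13*x^4 dx = 3159/5;
    ∫_0^3 -6*x^3 dx = -243/2;  ∫_0^3 -17*x^2 dx = -153;  ∫_0^3 -6*x dx = -27;
    ∫_0^3 9 dx = 27.
  Sum: 8748/7 + 1458 + 3159/5 − 243/2 − 153 − 27 + 27 = 214551/70.
  ∫_0^3 u'(x)^2 dx = ∫_0^3 (36*x^4 + 72*x^3 + 48*x^2 + 12*x + 1) dx. Term by term:
    ∫_0^3 36*x^4 dx = 8748/5;  ∫_0^3 72*x^3 dx = 1458;  ∫_0^3 48*x^2 dx = 432;
    ∫_0^3 12*x dx = 54;  ∫_0^3 1 dx = 3.
  Sum: 8748/5 + 1458 + 432 + 54 + 3 = 18483/5.
Adding: ||u||_{H^1}^2 = 214551/70 + 18483/5 = 473313/70.


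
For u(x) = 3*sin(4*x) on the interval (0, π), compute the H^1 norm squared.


||u||_{H^1(0,π)}^2 = 153*π/2

u'(x) = 12*cos(4*x).
Expand u² and (u')² and integrate term by term on (0, π), using: for integers n ≥ 1, ∫_0^π sin²(nx) dx = ∫_0^π cos²(nx) dx = π/2; for n ≠ n', ∫_0^π sin(nx)sin(n'x) dx = ∫_0^π cos(nx)cos(n'x) dx = 0; and by product-to-sum, ∫_0^π sin(nx)cos(n'x) dx = ½∫_0^π [sin((n+n')x) + sin((n−n')x)] dx, which is 0 when n+n' is even and 2n/(n²−n'²) when n+n' is odd (it need not vanish on (0, π)).
  u² squared terms: (3)²·∫sin(4x)² dx = 9·π/2 = 9*π/2.
  So ∫_0^π u² dx = 9*π/2.
  (u')² squared terms: (12)²·∫cos(4x)² dx = 144·π/2 = 72*π.
  So ∫_0^π (u')² dx = 72*π.
||u||_{H^1}^2 = (9*π/2) + (72*π) = 153*π/2.


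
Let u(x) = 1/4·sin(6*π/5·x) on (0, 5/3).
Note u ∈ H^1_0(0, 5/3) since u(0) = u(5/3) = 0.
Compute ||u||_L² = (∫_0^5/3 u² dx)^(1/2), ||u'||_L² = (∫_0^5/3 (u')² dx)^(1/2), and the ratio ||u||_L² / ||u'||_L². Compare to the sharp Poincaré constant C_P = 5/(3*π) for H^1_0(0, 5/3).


||u||_L² / ||u'||_L² = 5/(6*π) < C_P = 5/(3*π).

u(x) = 1/4·sin(6*π/5·x), so u'(x) = 3*π*cos(6*π*x/5)/10.
Writing u(x) = A·sin(kπx/L) with A = 1/4 and k = 2, use ∫_0^L sin²(kπx/L) dx = L/2 and ∫_0^L cos²(kπx/L) dx = L/2.
u² = 1/16·sin²(6*π/5·x) and (u')² = 9*π^2/100·cos²(6*π/5·x), and each of sin², cos² integrates to L/2 = 5/6 over (0, 5/3).
∫_0^5/3 u² dx = 5/96, so ||u||_L² = sqrt(30)/24.
∫_0^5/3 (u')² dx = 3*π^2/40, so ||u'||_L² = sqrt(30)*π/20.
Ratio ||u||_L² / ||u'||_L² = 5/(6*π).
Sharp Poincaré constant on H^1_0(0, 5/3) is C_P = L/π = 5/(3*π), achieved by sin(3*π/5·x).
This is the k = 2 harmonic; the ratio L/(kπ) is strictly less than C_P = L/π, consistent with the sharp inequality ||u||_L² ≤ C_P ||u'||_L².


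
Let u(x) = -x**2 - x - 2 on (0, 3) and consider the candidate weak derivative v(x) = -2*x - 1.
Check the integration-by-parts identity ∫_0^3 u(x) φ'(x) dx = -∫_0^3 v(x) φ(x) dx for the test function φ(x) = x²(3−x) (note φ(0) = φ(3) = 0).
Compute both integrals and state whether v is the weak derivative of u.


LHS = 621/20, RHS = 621/20. Yes, v = u' weakly.

u(x) = -x**2 - x - 2, classical derivative u'(x) = -2*x - 1.
φ(x) = x²(3−x), so φ'(x) = 3*x*(2 - x).
Note φ(0) = φ(3) = 0, so the boundary term u·φ vanishes.
LHS = ∫_0^3 u(x) φ'(x) dx = ∫_0^3 (3*x^4 - 3*x^3 - 12*x) dx. Term by term:
  ∫_0^3 3*x^4 dx = 729/5;  ∫_0^3 -3*x^3 dx = -243/4;  ∫_0^3 -12*x dx = -54.
Sum: 729/5 − 243/4 − 54 = 621/20.
So LHS = 621/20.
∫_0^3 v(x) φ(x) dx = ∫_0^3 (2*x^4 - 5*x^3 - 3*x^2) dx. Term by term:
  ∫_0^3 2*x^4 dx = 486/5;  ∫_0^3 -5*x^3 dx = -405/4;  ∫_0^3 -3*x^2 dx = -27.
Sum: 486/5 − 405/4 − 27 = -621/20.
So RHS = -∫_0^3 v(x) φ(x) dx = 621/20.
LHS = RHS, so the identity holds for this test φ.
Moreover u is smooth here and v(x) = u'(x) = -2*x - 1 pointwise, so the identity holds for every test function. Hence v is the weak derivative of u.


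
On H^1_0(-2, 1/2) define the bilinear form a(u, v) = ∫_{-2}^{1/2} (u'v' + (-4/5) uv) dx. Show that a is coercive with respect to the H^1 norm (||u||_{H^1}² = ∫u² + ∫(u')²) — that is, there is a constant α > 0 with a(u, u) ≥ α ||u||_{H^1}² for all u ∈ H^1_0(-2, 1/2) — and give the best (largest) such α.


α = 4*(-5 + π^2)/(25 + 4*π^2)

Coercivity of a(·,·) on H^1_0(-2, 1/2) means a(u, u) ≥ α ||u||_{H^1}² for every u ∈ H^1_0.
The interval has length L = 5/2, and Poincaré/coercivity depend only on L. Here a(u, u) = ∫(u')² + (-4/5)·∫u².
Here c = -4/5 < 0 with |c| < (π/L)² = 4*π^2/25, so coercivity still holds. The condition a(u,u) ≥ α||u||_{H^1}² reads (1−α)∫(u')² ≥ (α−c)∫u². Any admissible α is ≤ 1 (rapidly oscillating u have ∫u²/∫(u')² → 0), and α = 1 would force 0 ≥ (1−c)∫u², impossible since c < 1; so 1−α > 0. By the sharp Poincaré inequality on H^1_0 of an interval of length L, ∫(u')² ≥ (π/L)²∫u² with equality for the first sine mode sin(π(x−x₀)/L) (x₀ the left endpoint), so the inequality holds for all u iff (1−α)(π/L)² ≥ α − c, i.e. α ≤ ((π/L)² + c)/((π/L)² + 1) = (1 + c(L/π)²)/(1 + (L/π)²). (Direct route, valid since c ≤ 0: Poincaré gives c∫u² ≥ c(L/π)²∫(u')², so a(u,u) ≥ (1 + c(L/π)²)∫(u')², while ||u||_{H^1}² ≤ (1 + (L/π)²)∫(u')²; dividing yields the same α.) With (π/L)² = 4*π^2/25 and c = -4/5, the largest admissible constant is α = ((π/L)² + c)/((π/L)² + 1).
Simplifying, α = 4*(-5 + π^2)/(25 + 4*π^2).


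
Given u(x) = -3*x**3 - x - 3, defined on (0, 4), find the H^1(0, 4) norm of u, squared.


||u||_{H^1}^2 = 4255448/105

The H^1 norm (squared) on an interval (0, L) is
  ||u||_{H^1}^2 = ∫_0^L u(x)^2 dx + ∫_0^L u'(x)^2 dx.
Compute u'(x) = -9*x**2 - 1.
Then u(x)^2 = 9*x**6 + 6*x**4 + 18*x**3 + x**2 + 6*x + 9 and u'(x)^2 = 81*x**4 + 18*x**2 + 1.
Integrate each monomial from 0 to 4 using ∫_0^4 c·x^n dx = c·4^(n+1)/(n+1):
  ∫_0^4 u(x)^2 dx = ∫_0^4 (9*x^6 + 6*x^4 + 18*x^3 + x^2 + 6*x + 9) dx. Term by term:
    ∫_0^4 9*x^6 dx = 147456/7;  ∫_0^4 6*x^4 dx = 6144/5;  ∫_0^4 18*x^3 dx = 1152;
    ∫_0^4 x^2 dx = 64/3;  ∫_0^4 6*x dx = 48;  ∫_0^4 9 dx = 36.
  Sum: 147456/7 + 6144/5 + 1152 + 64/3 + 48 + 36 = 2472884/105.
  ∫_0^4 u'(x)^2 dx = ∫_0^4 (81*x^4 + 18*x^2 + 1) dx. Term by term:
    ∫_0^4 81*x^4 dx = 82944/5;  ∫_0^4 18*x^2 dx = 384;  ∫_0^4 1 dx = 4.
  Sum: 82944/5 + 384 + 4 = 84884/5.
Adding: ||u||_{H^1}^2 = 2472884/105 + 84884/5 = 4255448/105.


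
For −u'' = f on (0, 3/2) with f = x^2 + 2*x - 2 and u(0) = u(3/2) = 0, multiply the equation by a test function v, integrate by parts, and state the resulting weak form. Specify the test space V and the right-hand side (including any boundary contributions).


V = H^1_0(0, 3/2) (so v(0) = v(3/2) = 0); weak form: ∫_0^3/2 u'v' dx = ∫_0^3/2 (x^2 + 2*x - 2) v dx for all v ∈ V.

Multiply both sides by a test function v and integrate from 0 to 3/2:
  ∫_0^3/2 −u''(x) v(x) dx = ∫_0^3/2 f(x) v(x) dx.
Integrate the LHS by parts once:
  ∫_0^3/2 −u'' v dx = −[u'(x) v(x)]_0^3/2 + ∫_0^3/2 u'(x) v'(x) dx.
Thus ∫_0^3/2 u'(x) v'(x) dx = ∫_0^3/2 f(x) v(x) dx + [u'(x) v(x)]_0^3/2.
Choose V so that boundary terms are either known or forced to vanish.
u is Dirichlet: u(0) = u(3/2) = 0. Let V = H^1_0(0, 3/2); then v(0) = v(3/2) = 0, and [u' v]_0^3/2 = 0.
Weak formulation: find u (satisfying any essential BC) such that ∫_0^3/2 u'(x) v'(x) dx = ∫_0^3/2 f v dx for all v ∈ V.
Substituting f(x) = x^2 + 2*x - 2, the right-hand side is ∫_0^3/2 (x^2 + 2*x - 2) v dx.


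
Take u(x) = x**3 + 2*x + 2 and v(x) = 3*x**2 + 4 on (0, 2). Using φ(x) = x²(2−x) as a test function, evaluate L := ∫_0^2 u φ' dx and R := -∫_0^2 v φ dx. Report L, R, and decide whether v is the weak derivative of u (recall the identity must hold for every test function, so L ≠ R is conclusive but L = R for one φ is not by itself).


LHS = -136/15, RHS = -176/15. No, v is not the weak derivative of u.

u(x) = x**3 + 2*x + 2, classical derivative u'(x) = 3*x**2 + 2.
φ(x) = x²(2−x), so φ'(x) = x*(4 - 3*x).
Note φ(0) = φ(2) = 0, so the boundary term u·φ vanishes.
LHS = ∫_0^2 u(x) φ'(x) dx = ∫_0^2 (-3*x^5 + 4*x^4 - 6*x^3 + 2*x^2 + 8*x) dx. Term by term:
  ∫_0^2 -3*x^5 dx = -32;  ∫_0^2 4*x^4 dx = 128/5;  ∫_0^2 -6*x^3 dx = -24;
  ∫_0^2 2*x^2 dx = 16/3;  ∫_0^2 8*x dx = 16.
Sum: -32 + 128/5 − 24 + 16/3 + 16 = -136/15.
So LHS = -136/15.
∫_0^2 v(x) φ(x) dx = ∫_0^2 (-3*x^5 + 6*x^4 - 4*x^3 + 8*x^2) dx. Term by term:
  ∫_0^2 -3*x^5 dx = -32;  ∫_0^2 6*x^4 dx = 192/5;  ∫_0^2 -4*x^3 dx = -16;
  ∫_0^2 8*x^2 dx = 64/3.
Sum: -32 + 192/5 − 16 + 64/3 = 176/15.
So RHS = -∫_0^2 v(x) φ(x) dx = -176/15.
LHS − RHS = 8/3 ≠ 0, so the identity fails.
(For a valid weak derivative the identity must hold for EVERY test function, in particular this one. The failure shows v is NOT the weak derivative of u.)
Correct weak derivative would be u'(x) = 3*x**2 + 2.


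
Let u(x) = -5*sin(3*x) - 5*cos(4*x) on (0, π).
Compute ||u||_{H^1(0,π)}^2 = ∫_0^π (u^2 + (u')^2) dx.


||u||_{H^1(0,π)}^2 = -5100/7 + 675*π/2

u'(x) = 20*sin(4*x) - 15*cos(3*x).
Expand u² and (u')² and integrate term by term on (0, π), using: for integers n ≥ 1, ∫_0^π sin²(nx) dx = ∫_0^π cos²(nx) dx = π/2; for n ≠ n', ∫_0^π sin(nx)sin(n'x) dx = ∫_0^π cos(nx)cos(n'x) dx = 0; and by product-to-sum, ∫_0^π sin(nx)cos(n'x) dx = ½∫_0^π [sin((n+n')x) + sin((n−n')x)] dx, which is 0 when n+n' is even and 2n/(n²−n'²) when n+n' is odd (it need not vanish on (0, π)).
  u² squared terms: (-5)²·∫cos(4x)² dx = 25·π/2 = 25*π/2;  (-5)²·∫sin(3x)² dx = 25·π/2 = 25*π/2.
  u² cross terms: 2·(-5)·(-5)·∫cos(4x)·sin(3x) dx = 50·(-6/7) = -300/7.
  So ∫_0^π u² dx = 25*π/2 + 25*π/2 − 300/7 = -300/7 + 25*π.
  (u')² squared terms: (-15)²·∫cos(3x)² dx = 225·π/2 = 225*π/2;  (20)²·∫sin(4x)² dx = 400·π/2 = 200*π.
  (u')² cross terms: 2·(-15)·(20)·∫cos(3x)·sin(4x) dx = -600·(8/7) = -4800/7.
  So ∫_0^π (u')² dx = 225*π/2 + 200*π − 4800/7 = -4800/7 + 625*π/2.
||u||_{H^1}^2 = (-300/7 + 25*π) + (-4800/7 + 625*π/2) = -5100/7 + 675*π/2.


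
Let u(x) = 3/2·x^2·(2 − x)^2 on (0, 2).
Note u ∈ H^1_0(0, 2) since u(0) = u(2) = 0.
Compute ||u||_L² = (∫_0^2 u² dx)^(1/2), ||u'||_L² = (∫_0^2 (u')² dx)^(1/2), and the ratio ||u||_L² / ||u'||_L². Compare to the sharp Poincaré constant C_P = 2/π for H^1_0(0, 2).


||u||_L² / ||u'||_L² = sqrt(3)/3 < C_P = 2/π.

u(x) = 3/2·x^2·(2 − x)^2, so u'(x) = 6*x*(x - 2)*(x - 1).
u(x) = 3/2·x^2·(2 − x)^2 vanishes at x = 0 and x = 2, so u ∈ H^1_0(0, 2). Differentiate via the product rule and integrate the resulting polynomials term by term.
  ∫_0^2 u² dx = ∫_0^2 (9*x^8/4 - 18*x^7 + 54*x^6 - 72*x^5 + 36*x^4) dx. Term by term:
    ∫_0^2 9*x^8/4 dx = 128;  ∫_0^2 -18*x^7 dx = -576;  ∫_0^2 54*x^6 dx = 6912/7;
    ∫_0^2 -72*x^5 dx = -768;  ∫_0^2 36*x^4 dx = 1152/5.
  Sum: 128 − 576 + 6912/7 − 768 + 1152/5 = 64/35.
  ∫_0^2 (u')² dx = ∫_0^2 (36*x^6 - 216*x^5 + 468*x^4 - 432*x^3 + 144*x^2) dx. Term by term:
    ∫_0^2 36*x^6 dx = 4608/7;  ∫_0^2 -216*x^5 dx = -2304;  ∫_0^2 468*x^4 dx = 14976/5;
    ∫_0^2 -432*x^3 dx = -1728;  ∫_0^2 144*x^2 dx = 384.
  Sum: 4608/7 − 2304 + 14976/5 − 1728 + 384 = 192/35.
∫_0^2 u² dx = 64/35, so ||u||_L² = 8*sqrt(35)/35.
∫_0^2 (u')² dx = 192/35, so ||u'||_L² = 8*sqrt(105)/35.
Ratio ||u||_L² / ||u'||_L² = sqrt(3)/3.
Sharp Poincaré constant on H^1_0(0, 2) is C_P = L/π = 2/π, achieved by sin(π/2·x).
A polynomial bump cannot attain the sharp Poincaré constant (only the first sine eigenfunction does), so the ratio is strictly less than C_P, consistent with ||u||_L² ≤ C_P ||u'||_L².


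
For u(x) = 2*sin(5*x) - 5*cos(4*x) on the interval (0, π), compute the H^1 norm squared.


||u||_{H^1(0,π)}^2 = -3400/9 + 529*π/2

u'(x) = 20*sin(4*x) + 10*cos(5*x).
Expand u² and (u')² and integrate term by term on (0, π), using: for integers n ≥ 1, ∫_0^π sin²(nx) dx = ∫_0^π cos²(nx) dx = π/2; for n ≠ n', ∫_0^π sin(nx)sin(n'x) dx = ∫_0^π cos(nx)cos(n'x) dx = 0; and by product-to-sum, ∫_0^π sin(nx)cos(n'x) dx = ½∫_0^π [sin((n+n')x) + sin((n−n')x)] dx, which is 0 when n+n' is even and 2n/(n²−n'²) when n+n' is odd (it need not vanish on (0, π)).
  u² squared terms: (-5)²·∫cos(4x)² dx = 25·π/2 = 25*π/2;  (2)²·∫sin(5x)² dx = 4·π/2 = 2*π.
  u² cross terms: 2·(-5)·(2)·∫cos(4x)·sin(5x) dx = -20·(10/9) = -200/9.
  So ∫_0^π u² dx = 25*π/2 + 2*π − 200/9 = -200/9 + 29*π/2.
  (u')² squared terms: (10)²·∫cos(5x)² dx = 100·π/2 = 50*π;  (20)²·∫sin(4x)² dx = 400·π/2 = 200*π.
  (u')² cross terms: 2·(10)·(20)·∫cos(5x)·sin(4x) dx = 400·(-8/9) = -3200/9.
  So ∫_0^π (u')² dx = 50*π + 200*π − 3200/9 = -3200/9 + 250*π.
||u||_{H^1}^2 = (-200/9 + 29*π/2) + (-3200/9 + 250*π) = -3400/9 + 529*π/2.


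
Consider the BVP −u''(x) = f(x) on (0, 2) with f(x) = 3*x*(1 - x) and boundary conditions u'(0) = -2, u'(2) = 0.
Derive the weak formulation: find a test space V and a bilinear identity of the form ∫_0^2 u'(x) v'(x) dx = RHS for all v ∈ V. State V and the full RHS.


V = H^1(0, 2) (v unrestricted at boundary; u is determined up to an additive constant); weak form: ∫_0^2 u'v' dx = ∫_0^2 (3*x*(1 - x)) v dx + 2·v(0) for all v ∈ V.

Multiply both sides by a test function v and integrate from 0 to 2:
  ∫_0^2 −u''(x) v(x) dx = ∫_0^2 f(x) v(x) dx.
Integrate the LHS by parts once:
  ∫_0^2 −u'' v dx = −[u'(x) v(x)]_0^2 + ∫_0^2 u'(x) v'(x) dx.
Thus ∫_0^2 u'(x) v'(x) dx = ∫_0^2 f(x) v(x) dx + [u'(x) v(x)]_0^2.
Choose V so that boundary terms are either known or forced to vanish.
u has inhomogeneous Neumann u'(0) = -2, u'(2) = 0. [u' v]_0^2 = (0)·v(2) − (-2)·v(0) = 2·v(0). Take V = H^1(0, 2); boundary term becomes part of RHS.
Weak formulation: find u (satisfying any essential BC) such that ∫_0^2 u'(x) v'(x) dx = ∫_0^2 f v dx + 2·v(0) for all v ∈ V (Neumann data are natural BCs: they enter the RHS as boundary terms).
Substituting f(x) = 3*x*(1 - x), the right-hand side is ∫_0^2 (3*x*(1 - x)) v dx + 2·v(0).
Compatibility check (pure Neumann): taking v ≡ 1 ∈ V gives 0 = ∫_0^2 f dx + (0) − (-2), i.e. ∫_0^2 f dx must equal u'(0) − u'(2) = -2. Indeed ∫_0^2 (3*x*(1 - x)) dx = -2, so the data are compatible. The solution is then unique only up to an additive constant (fix it e.g. by requiring ∫_0^2 u dx = 0).


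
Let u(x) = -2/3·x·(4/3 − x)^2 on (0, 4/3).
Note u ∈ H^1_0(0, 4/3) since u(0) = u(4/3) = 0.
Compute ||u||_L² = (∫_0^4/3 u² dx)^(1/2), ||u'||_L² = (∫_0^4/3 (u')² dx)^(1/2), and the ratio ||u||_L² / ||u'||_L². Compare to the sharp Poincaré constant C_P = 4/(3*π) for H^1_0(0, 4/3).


||u||_L² / ||u'||_L² = 2*sqrt(14)/21 < C_P = 4/(3*π).

u(x) = -2/3·x·(4/3 − x)^2, so u'(x) = -2*x^2 + 32*x/9 - 32/27.
u(x) = -2/3·x·(4/3 − x)^2 vanishes at x = 0 and x = 4/3, so u ∈ H^1_0(0, 4/3). Differentiate via the product rule and integrate the resulting polynomials term by term.
  ∫_0^4/3 u² dx = ∫_0^4/3 (4*x^6/9 - 64*x^5/27 + 128*x^4/27 - 1024*x^3/243 + 1024*x^2/729) dx. Term by term:
    ∫_0^4/3 4*x^6/9 dx = 65536/137781;  ∫_0^4/3 -64*x^5/27 dx = -131072/59049;  ∫_0^4/3 128*x^4/27 dx = 131072/32805;
    ∫_0^4/3 -1024*x^3/243 dx = -65536/19683;  ∫_0^4/3 1024*x^2/729 dx = 65536/59049.
  Sum: 65536/137781 − 131072/59049 + 131072/32805 − 65536/19683 + 65536/59049 = 65536/2066715.
  ∫_0^4/3 (u')² dx = ∫_0^4/3 (4*x^4 - 128*x^3/9 + 1408*x^2/81 - 2048*x/243 + 1024/729) dx. Term by term:
    ∫_0^4/3 4*x^4 dx = 4096/1215;  ∫_0^4/3 -128*x^3/9 dx = -8192/729;  ∫_0^4/3 1408*x^2/81 dx = 90112/6561;
    ∫_0^4/3 -2048*x/243 dx = -16384/2187;  ∫_0^4/3 1024/729 dx = 4096/2187.
  Sum: 4096/1215 − 8192/729 + 90112/6561 − 16384/2187 + 4096/2187 = 8192/32805.
∫_0^4/3 u² dx = 65536/2066715, so ||u||_L² = 256*sqrt(35)/8505.
∫_0^4/3 (u')² dx = 8192/32805, so ||u'||_L² = 64*sqrt(10)/405.
Ratio ||u||_L² / ||u'||_L² = 2*sqrt(14)/21.
Sharp Poincaré constant on H^1_0(0, 4/3) is C_P = L/π = 4/(3*π), achieved by sin(3*π/4·x).
A polynomial bump cannot attain the sharp Poincaré constant (only the first sine eigenfunction does), so the ratio is strictly less than C_P, consistent with ||u||_L² ≤ C_P ||u'||_L².


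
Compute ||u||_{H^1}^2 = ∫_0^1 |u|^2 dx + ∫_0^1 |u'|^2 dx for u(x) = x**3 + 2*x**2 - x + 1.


||u||_{H^1}^2 = 2207/210

The H^1 norm (squared) on an interval (0, L) is
  ||u||_{H^1}^2 = ∫_0^L u(x)^2 dx + ∫_0^L u'(x)^2 dx.
Compute u'(x) = 3*x**2 + 4*x - 1.
Then u(x)^2 = x**6 + 4*x**5 + 2*x**4 - 2*x**3 + 5*x**2 - 2*x + 1 and u'(x)^2 = 9*x**4 + 24*x**3 + 10*x**2 - 8*x + 1.
Integrate each monomial from 0 to 1 using ∫_0^1 c·x^n dx = c·1^(n+1)/(n+1):
  ∫_0^1 u(x)^2 dx = ∫_0^1 (x^6 + 4*x^5 + 2*x^4 - 2*x^3 + 5*x^2 - 2*x + 1) dx. Term by term:
    ∫_0^1 x^6 dx = 1/7;  ∫_0^1 4*x^5 dx = 2/3;  ∫_0^1 2*x^4 dx = 2/5;
    ∫_0^1 -2*x^3 dx = -1/2;  ∫_0^1 5*x^2 dx = 5/3;  ∫_0^1 -2*x dx = -1;
    ∫_0^1 1 dx = 1.
  Sum: 1/7 + 2/3 + 2/5 − 1/2 + 5/3 − 1 + 1 = 499/210.
  ∫_0^1 u'(x)^2 dx = ∫_0^1 (9*x^4 + 24*x^3 + 10*x^2 - 8*x + 1) dx. Term by term:
    ∫_0^1 9*x^4 dx = 9/5;  ∫_0^1 24*x^3 dx = 6;  ∫_0^1 10*x^2 dx = 10/3;
    ∫_0^1 -8*x dx = -4;  ∫_0^1 1 dx = 1.
  Sum: 9/5 + 6 + 10/3 − 4 + 1 = 122/15.
Adding: ||u||_{H^1}^2 = 499/210 + 122/15 = 2207/210.


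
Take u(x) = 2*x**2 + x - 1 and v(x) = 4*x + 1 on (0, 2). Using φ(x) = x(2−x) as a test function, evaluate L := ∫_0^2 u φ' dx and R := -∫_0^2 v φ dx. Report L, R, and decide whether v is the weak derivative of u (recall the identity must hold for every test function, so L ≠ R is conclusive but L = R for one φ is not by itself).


LHS = -20/3, RHS = -20/3. Yes, v = u' weakly.

u(x) = 2*x**2 + x - 1, classical derivative u'(x) = 4*x + 1.
φ(x) = x(2−x), so φ'(x) = 2 - 2*x.
Note φ(0) = φ(2) = 0, so the boundary term u·φ vanishes.
LHS = ∫_0^2 u(x) φ'(x) dx = ∫_0^2 (-4*x^3 + 2*x^2 + 4*x - 2) dx. Term by term:
  ∫_0^2 -4*x^3 dx = -16;  ∫_0^2 2*x^2 dx = 16/3;  ∫_0^2 4*x dx = 8;
  ∫_0^2 -2 dx = -4.
Sum: -16 + 16/3 + 8 − 4 = -20/3.
So LHS = -20/3.
∫_0^2 v(x) φ(x) dx = ∫_0^2 (-4*x^3 + 7*x^2 + 2*x) dx. Term by term:
  ∫_0^2 -4*x^3 dx = -16;  ∫_0^2 7*x^2 dx = 56/3;  ∫_0^2 2*x dx = 4.
Sum: -16 + 56/3 + 4 = 20/3.
So RHS = -∫_0^2 v(x) φ(x) dx = -20/3.
LHS = RHS, so the identity holds for this test φ.
Moreover u is smooth here and v(x) = u'(x) = 4*x + 1 pointwise, so the identity holds for every test function. Hence v is the weak derivative of u.


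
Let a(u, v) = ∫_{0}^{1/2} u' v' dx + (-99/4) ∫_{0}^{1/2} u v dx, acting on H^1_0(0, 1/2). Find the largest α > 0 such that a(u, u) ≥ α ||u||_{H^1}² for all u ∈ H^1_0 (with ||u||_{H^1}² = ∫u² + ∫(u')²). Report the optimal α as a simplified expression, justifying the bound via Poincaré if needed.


α = (-99 + 16*π^2)/(4*(1 + 4*π^2))

Coercivity of a(·,·) on H^1_0(0, 1/2) means a(u, u) ≥ α ||u||_{H^1}² for every u ∈ H^1_0.
The interval has length L = 1/2, and Poincaré/coercivity depend only on L. Here a(u, u) = ∫(u')² + (-99/4)·∫u².
Here c = -99/4 < 0 with |c| < (π/L)² = 4*π^2, so coercivity still holds. The condition a(u,u) ≥ α||u||_{H^1}² reads (1−α)∫(u')² ≥ (α−c)∫u². Any admissible α is ≤ 1 (rapidly oscillating u have ∫u²/∫(u')² → 0), and α = 1 would force 0 ≥ (1−c)∫u², impossible since c < 1; so 1−α > 0. By the sharp Poincaré inequality on H^1_0 of an interval of length L, ∫(u')² ≥ (π/L)²∫u² with equality for the first sine mode sin(π(x−x₀)/L) (x₀ the left endpoint), so the inequality holds for all u iff (1−α)(π/L)² ≥ α − c, i.e. α ≤ ((π/L)² + c)/((π/L)² + 1) = (1 + c(L/π)²)/(1 + (L/π)²). (Direct route, valid since c ≤ 0: Poincaré gives c∫u² ≥ c(L/π)²∫(u')², so a(u,u) ≥ (1 + c(L/π)²)∫(u')², while ||u||_{H^1}² ≤ (1 + (L/π)²)∫(u')²; dividing yields the same α.) With (π/L)² = 4*π^2 and c = -99/4, the largest admissible constant is α = ((π/L)² + c)/((π/L)² + 1).
Simplifying, α = (-99 + 16*π^2)/(4*(1 + 4*π^2)).
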